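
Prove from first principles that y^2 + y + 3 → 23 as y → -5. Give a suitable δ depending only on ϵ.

δ = min(2, ϵ/11)

Let ϵ > 0 be given. We want δ > 0 such that 0 < |y + 5| < δ implies |(y^2 + y + 3) − 23| < ϵ.
(y^2 + y + 3) − 23 = y^2 + y - 20 = (y + 5)(y - 4).
So |(y^2 + y + 3) − 23| = |y + 5|·|y - 4|.
Require δ ≤ 2. Then |y + 5| < 2 gives |y| < 7, and by the triangle inequality |y - 4| ≤ 7 + 4 = 11.
Hence |(y^2 + y + 3) − 23| ≤ 11|y + 5| < ϵ provided |y + 5| < ϵ/11.
Choosing δ = min(2, ϵ/11) ensures both conditions, hence |(y^2 + y + 3) − 23| < ϵ.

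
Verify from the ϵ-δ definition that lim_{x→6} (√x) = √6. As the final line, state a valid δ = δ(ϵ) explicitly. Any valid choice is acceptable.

δ = min(6, √6·ϵ)

Suppose ϵ > 0. We want δ > 0 such that 0 < |x − 6| < δ implies |√x − √6| < ϵ.
Rationalise: √x − √6 = (x − 6)/(√x + √6), so |√x − √6| = |x − 6|/(√x + √6).
Restrict δ ≤ 6 so that |x − 6| < 6 forces x > 0, and then √x + √6 > √6.
Hence |√x − √6| < |x − 6|/√6, which is < ϵ once |x − 6| < √6·ϵ.
Take δ = min(6, √6·ϵ). If 0 < |x − 6| < δ then x > 0 and |√x − √6| < |x − 6|/√6 < ϵ.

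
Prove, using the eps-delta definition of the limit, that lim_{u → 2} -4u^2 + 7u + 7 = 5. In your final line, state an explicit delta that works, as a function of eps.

delta = min(1, eps/13)

Fix eps > 0. We want delta > 0 such that 0 < |u − 2| < delta implies |(-4u^2 + 7u + 7) − 5| < eps.
(-4u^2 + 7u + 7) − 5 = -4u^2 + 7u + 2 = (u − 2)(-4u - 1).
So |(-4u^2 + 7u + 7) − 5| = |u − 2|·|-4u - 1|.
Assume first that |u − 2| < 1, so |u| < 3. Then |-4u - 1| ≤ 4·3 + 1 = 13.
Hence |(-4u^2 + 7u + 7) − 5| ≤ 13|u − 2| < eps provided |u − 2| < eps/13.
Choosing delta = min(1, eps/13) ensures both conditions, hence |(-4u^2 + 7u + 7) − 5| < eps.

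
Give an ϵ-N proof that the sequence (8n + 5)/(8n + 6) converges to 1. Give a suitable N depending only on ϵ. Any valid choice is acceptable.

N = (1/8)/ϵ

Suppose ϵ > 0. For n ≥ 1, |(8n + 5)/(8n + 6) − 1| = |-8|/(8(8n + 6)) = 8/(8(8n + 6)).
Since 8n + 6 ≥ 8n for n ≥ 1, this is ≤ 8/(8·8n) = (1/8)/n.
So |(8n + 5)/(8n + 6) − 1| < ϵ whenever n > (1/8)/ϵ.
Take N = (1/8)/ϵ. If n > N then |(8n + 5)/(8n + 6) − 1| ≤ (1/8)/n < ϵ.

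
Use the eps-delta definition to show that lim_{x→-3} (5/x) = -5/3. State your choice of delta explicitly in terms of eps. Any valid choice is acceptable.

Let eps > 0 be given. We seek delta > 0 such that 0 < |x + 3| < delta implies |5/x + 5/3| < eps.
|5/x + 5/3| = 5·|-3 − x|/(3·|x|) = 5|x + 3|/(3|x|).
Require delta ≤ 3/2 so that |x| > 3 − 3/2 = 3/2, hence 3|x| > 9/2.
Then |5/x + 5/3| < 5|x + 3|/(9/2), which is < eps when |x + 3| < (9/10)eps.
Take delta = min(3/2, (9/10)eps). Then 0 < |x + 3| < delta gives both |x + 3| < 3/2 and |x + 3| < (9/10)eps, so |5/x + 5/3| < eps.

delta = min(3/2, (9/10)eps)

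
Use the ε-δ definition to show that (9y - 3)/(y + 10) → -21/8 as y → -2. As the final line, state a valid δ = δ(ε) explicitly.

Fix ε > 0. We want δ > 0 with 0 < |y + 2| < δ ⇒ |(9y - 3)/(y + 10) + 21/8| < ε.
Combining over a common denominator, (9y - 3)/(y + 10) + 21/8 = [(9y - 3)·8 − (-21)·(y + 10)] / [8·(y + 10)] = 93(y + 2) / (8(y + 10)).
So |(9y - 3)/(y + 10) + 21/8| = 93|y + 2| / (8·|y + 10|).
Restrict δ ≤ 4. Then |y + 2| < 4 gives |y + 10| = |(y + 2) + 8| ≥ 8 − 4 = 4.
Hence |(9y - 3)/(y + 10) + 21/8| < 93|y + 2|/(8·4) = (93/32)|y + 2|, which is < ε once |y + 2| < (32/93)ε.
Take δ = min(4, (32/93)ε). Then 0 < |y + 2| < δ forces both bounds, so |(9y - 3)/(y + 10) + 21/8| < ε.

δ = min(4, (32/93)ε)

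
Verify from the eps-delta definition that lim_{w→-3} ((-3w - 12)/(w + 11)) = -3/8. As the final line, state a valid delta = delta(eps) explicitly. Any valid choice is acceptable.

delta = min(4, (32/21)eps)

Fix eps > 0. We want delta > 0 with 0 < |w + 3| < delta ⇒ |(-3w - 12)/(w + 11) + 3/8| < eps.
Combining over a common denominator, (-3w - 12)/(w + 11) + 3/8 = [(-3w - 12)·8 − (-3)·(w + 11)] / [8·(w + 11)] = -21(w + 3) / (8(w + 11)).
So |(-3w - 12)/(w + 11) + 3/8| = 21|w + 3| / (8·|w + 11|).
Restrict delta ≤ 4. Then |w + 3| < 4 gives |w + 11| = |(w + 3) + 8| ≥ 8 − 4 = 4.
Hence |(-3w - 12)/(w + 11) + 3/8| < 21|w + 3|/(8·4) = (21/32)|w + 3|, which is < eps once |w + 3| < (32/21)eps.
Take delta = min(4, (32/21)eps). Then 0 < |w + 3| < delta forces both bounds, so |(-3w - 12)/(w + 11) + 3/8| < eps.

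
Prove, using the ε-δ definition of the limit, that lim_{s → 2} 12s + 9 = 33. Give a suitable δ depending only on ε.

δ = ε/12

Let ε > 0 be given. We need δ > 0 so that 0 < |s − 2| < δ implies |(12s + 9) − 33| < ε.
Since (12s + 9) − 33 = 12(s − 2), we have |(12s + 9) − 33| = 12|s − 2|.
So 12|s − 2| < ε exactly when |s − 2| < ε/12.
Choosing δ = ε/12 gives |(12s + 9) − 33| = 12|s − 2| < ε whenever |s − 2| < δ.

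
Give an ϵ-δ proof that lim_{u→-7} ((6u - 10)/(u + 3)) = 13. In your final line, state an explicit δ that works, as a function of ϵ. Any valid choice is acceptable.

Let ϵ > 0. We want δ > 0 with 0 < |u + 7| < δ ⇒ |(6u - 10)/(u + 3) − 13| < ϵ.
Combining over a common denominator, (6u - 10)/(u + 3) − 13 = [(6u - 10)·(-4) − (-52)·(u + 3)] / [(-4)·(u + 3)] = 28(u + 7) / ((-4)(u + 3)).
So |(6u - 10)/(u + 3) − 13| = 28|u + 7| / (4·|u + 3|).
Restrict δ ≤ 2. Then |u + 7| < 2 gives |u + 3| = |(u + 7) + (-4)| ≥ 4 − 2 = 2.
Hence |(6u - 10)/(u + 3) − 13| < 28|u + 7|/(4·2) = (7/2)|u + 7|, which is < ϵ once |u + 7| < (2/7)ϵ.
Take δ = min(2, (2/7)ϵ). Then 0 < |u + 7| < δ forces both bounds, so |(6u - 10)/(u + 3) − 13| < ϵ.

δ = min(2, (2/7)ϵ)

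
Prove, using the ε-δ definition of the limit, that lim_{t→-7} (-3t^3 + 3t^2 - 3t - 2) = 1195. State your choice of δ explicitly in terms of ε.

Let ε > 0 be given. We want δ > 0 such that 0 < |t + 7| < δ implies |(-3t^3 + 3t^2 - 3t - 2) − 1195| < ε.
(-3t^3 + 3t^2 - 3t - 2) − 1195 = -3t^3 + 3t^2 - 3t - 1197 = (t + 7)(-3t^2 + 24t - 171).
So |(-3t^3 + 3t^2 - 3t - 2) − 1195| = |t + 7|·|-3t^2 + 24t - 171|.
Require δ ≤ 1. Then |t + 7| < 1 gives |t| < 8, and by the triangle inequality |-3t^2 + 24t - 171| ≤ 3·8^2 + 24·8 + 171 = 555.
Hence |(-3t^3 + 3t^2 - 3t - 2) − 1195| ≤ 555|t + 7| < ε provided |t + 7| < ε/555.
Take δ = min(1, ε/555). Then 0 < |t + 7| < δ gives both |t + 7| < 1 and |t + 7| < ε/555, so |(-3t^3 + 3t^2 - 3t - 2) − 1195| < ε.

δ = min(1, ε/555)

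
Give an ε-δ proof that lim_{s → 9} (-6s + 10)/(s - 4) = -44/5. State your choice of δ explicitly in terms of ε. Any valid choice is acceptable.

δ = min(5/2, (25/28)ε)

Let ε > 0 be given. We want δ > 0 with 0 < |s − 9| < δ ⇒ |(-6s + 10)/(s - 4) + 44/5| < ε.
Combining over a common denominator, (-6s + 10)/(s - 4) + 44/5 = [(-6s + 10)·5 − (-44)·(s - 4)] / [5·(s - 4)] = 14(s − 9) / (5(s - 4)).
So |(-6s + 10)/(s - 4) + 44/5| = 14|s − 9| / (5·|s − 4|).
Require δ ≤ 5/2, so |s − 4| ≥ |5| − |s − 9| > 5 − 5/2 = 5/2.
Hence |(-6s + 10)/(s - 4) + 44/5| < 14|s − 9|/(5·(5/2)) = (28/25)|s − 9|, which is < ε once |s − 9| < (25/28)ε.
Take δ = min(5/2, (25/28)ε). Then 0 < |s − 9| < δ forces both bounds, so |(-6s + 10)/(s - 4) + 44/5| < ε.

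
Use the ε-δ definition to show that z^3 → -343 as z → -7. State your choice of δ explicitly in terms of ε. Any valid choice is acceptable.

Suppose ε > 0. We seek δ > 0 with 0 < |z + 7| < δ ⇒ |z^3 + 343| < ε.
Factor: z^3 + 343 = (z + 7)(z^2 - 7z + 49), so |z^3 + 343| = |z + 7|·|z^2 - 7z + 49|.
Impose δ ≤ 1 so that |z| < 8; then |z^2 - 7z + 49| ≤ 169.
Hence |z^3 + 343| ≤ 169|z + 7|, which is < ε once |z + 7| < ε/169.
Take δ = min(1, ε/169). If 0 < |z + 7| < δ then both bounds hold and |z^3 + 343| ≤ 169|z + 7| < 169·(ε/169) = ε.

δ = min(1, ε/169)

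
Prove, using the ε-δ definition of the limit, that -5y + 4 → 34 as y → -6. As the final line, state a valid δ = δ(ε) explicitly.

δ = ε/5

Fix ε > 0. We need δ > 0 so that 0 < |y + 6| < δ implies |(-5y + 4) − 34| < ε.
|(-5y + 4) − 34| = |-5y - 30| = 5|y + 6|.
Thus it suffices that |y + 6| < ε/5.
Choosing δ = ε/5 gives |(-5y + 4) − 34| = 5|y + 6| < ε whenever |y + 6| < δ.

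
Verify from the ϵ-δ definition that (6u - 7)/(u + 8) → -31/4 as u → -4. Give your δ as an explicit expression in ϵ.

δ = min(2, (8/55)ϵ)

Let ϵ > 0. We want δ > 0 with 0 < |u + 4| < δ ⇒ |(6u - 7)/(u + 8) + 31/4| < ϵ.
Combining over a common denominator, (6u - 7)/(u + 8) + 31/4 = [(6u - 7)·4 − (-31)·(u + 8)] / [4·(u + 8)] = 55(u + 4) / (4(u + 8)).
So |(6u - 7)/(u + 8) + 31/4| = 55|u + 4| / (4·|u + 8|).
Require δ ≤ 2, so |u + 8| ≥ |4| − |u + 4| > 4 − 2 = 2.
Hence |(6u - 7)/(u + 8) + 31/4| < 55|u + 4|/(4·2) = (55/8)|u + 4|, which is < ϵ once |u + 4| < (8/55)ϵ.
Take δ = min(2, (8/55)ϵ). Then 0 < |u + 4| < δ forces both bounds, so |(6u - 7)/(u + 8) + 31/4| < ϵ.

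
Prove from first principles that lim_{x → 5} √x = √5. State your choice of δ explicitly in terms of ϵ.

δ = min(5, √5·ϵ)

Suppose ϵ > 0. We want δ > 0 such that 0 < |x − 5| < δ implies |√x − √5| < ϵ.
Rationalise: √x − √5 = (x − 5)/(√x + √5), so |√x − √5| = |x − 5|/(√x + √5).
Restrict δ ≤ 5 so that |x − 5| < 5 forces x > 0, and then √x + √5 > √5.
Hence |√x − √5| < |x − 5|/√5, which is < ϵ once |x − 5| < √5·ϵ.
Take δ = min(5, √5·ϵ). If 0 < |x − 5| < δ then x > 0 and |√x − √5| < |x − 5|/√5 < ϵ.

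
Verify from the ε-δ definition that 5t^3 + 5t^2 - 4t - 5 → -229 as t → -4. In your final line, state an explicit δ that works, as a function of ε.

Let ε > 0. We want δ > 0 such that 0 < |t + 4| < δ implies |(5t^3 + 5t^2 - 4t - 5) + 229| < ε.
(5t^3 + 5t^2 - 4t - 5) + 229 = 5t^3 + 5t^2 - 4t + 224 = (t + 4)(5t^2 - 15t + 56).
So |(5t^3 + 5t^2 - 4t - 5) + 229| = |t + 4|·|5t^2 - 15t + 56|.
Require δ ≤ 1. Then |t + 4| < 1 gives |t| < 5, and by the triangle inequality |5t^2 - 15t + 56| ≤ 5·5^2 + 15·5 + 56 = 256.
Hence |(5t^3 + 5t^2 - 4t - 5) + 229| ≤ 256|t + 4| < ε provided |t + 4| < ε/256.
Choosing δ = min(1, ε/256) ensures both conditions, hence |(5t^3 + 5t^2 - 4t - 5) + 229| < ε.

δ = min(1, ε/256)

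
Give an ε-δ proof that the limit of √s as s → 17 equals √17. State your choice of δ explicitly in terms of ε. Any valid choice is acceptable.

Let ε > 0 be given. We want δ > 0 such that 0 < |s − 17| < δ implies |√s − √17| < ε.
Rationalise: √s − √17 = (s − 17)/(√s + √17), so |√s − √17| = |s − 17|/(√s + √17).
Restrict δ ≤ 17 so that |s − 17| < 17 forces s > 0, and then √s + √17 > √17.
Hence |√s − √17| < |s − 17|/√17, which is < ε once |s − 17| < √17·ε.
Take δ = min(17, √17·ε). If 0 < |s − 17| < δ then s > 0 and |√s − √17| < |s − 17|/√17 < ε.

δ = min(17, √17·ε)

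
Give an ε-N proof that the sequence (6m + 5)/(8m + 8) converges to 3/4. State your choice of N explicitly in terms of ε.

N = (1/8)/ε

Let ε > 0 be given. For m ≥ 1, |(6m + 5)/(8m + 8) − (3/4)| = |-8|/(8(8m + 8)) = 8/(8(8m + 8)).
Since 8m + 8 ≥ 8m for m ≥ 1, this is ≤ 8/(8·8m) = (1/8)/m.
So |(6m + 5)/(8m + 8) − (3/4)| < ε whenever m > (1/8)/ε.
Take N = (1/8)/ε. If m > N then |(6m + 5)/(8m + 8) − (3/4)| ≤ (1/8)/m < ε.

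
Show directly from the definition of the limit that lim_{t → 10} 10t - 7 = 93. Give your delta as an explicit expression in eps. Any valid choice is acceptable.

delta = eps/10

Suppose eps > 0. We need delta > 0 so that 0 < |t − 10| < delta implies |(10t - 7) − 93| < eps.
|(10t - 7) − 93| = |10t - 100| = 10|t − 10|.
Thus it suffices that |t − 10| < eps/10.
Choosing delta = eps/10 gives |(10t - 7) − 93| = 10|t − 10| < eps whenever |t − 10| < delta.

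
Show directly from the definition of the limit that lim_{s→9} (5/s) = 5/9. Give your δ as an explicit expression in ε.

Let ε > 0. We seek δ > 0 such that 0 < |s − 9| < δ implies |5/s − (5/9)| < ε.
|5/s − (5/9)| = 5·|9 − s|/(9·|s|) = 5|s − 9|/(9|s|).
Require δ ≤ 9/2 so that |s| > 9 − 9/2 = 9/2, hence 9|s| > 81/2.
Then |5/s − (5/9)| < 5|s − 9|/(81/2), which is < ε when |s − 9| < (81/10)ε.
Take δ = min(9/2, (81/10)ε). Then 0 < |s − 9| < δ gives both |s − 9| < 9/2 and |s − 9| < (81/10)ε, so |5/s − (5/9)| < ε.

δ = min(9/2, (81/10)ε)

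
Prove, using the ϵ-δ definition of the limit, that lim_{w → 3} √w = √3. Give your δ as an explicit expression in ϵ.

Let ϵ > 0. We want δ > 0 such that 0 < |w − 3| < δ implies |√w − √3| < ϵ.
Multiplying by the conjugate, |√w − √3| = |w − 3|/(√w + √3).
Restrict δ ≤ 3 so that |w − 3| < 3 forces w > 0, and then √w + √3 > √3.
Hence |√w − √3| < |w − 3|/√3, which is < ϵ once |w − 3| < √3·ϵ.
Take δ = min(3, √3·ϵ). If 0 < |w − 3| < δ then w > 0 and |√w − √3| < |w − 3|/√3 < ϵ.

δ = min(3, √3·ϵ)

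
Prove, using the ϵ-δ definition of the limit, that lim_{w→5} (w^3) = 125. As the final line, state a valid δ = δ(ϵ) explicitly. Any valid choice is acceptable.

δ = min(1, ϵ/91)

Fix ϵ > 0. We seek δ > 0 with 0 < |w − 5| < δ ⇒ |w^3 − 125| < ϵ.
Factor: w^3 − 125 = (w − 5)(w^2 + 5w + 25), so |w^3 − 125| = |w − 5|·|w^2 + 5w + 25|.
Impose δ ≤ 1 so that |w| < 6; then |w^2 + 5w + 25| ≤ 91.
Hence |w^3 − 125| ≤ 91|w − 5|, which is < ϵ once |w − 5| < ϵ/91.
Take δ = min(1, ϵ/91). If 0 < |w − 5| < δ then both bounds hold and |w^3 − 125| ≤ 91|w − 5| < 91·(ϵ/91) = ϵ.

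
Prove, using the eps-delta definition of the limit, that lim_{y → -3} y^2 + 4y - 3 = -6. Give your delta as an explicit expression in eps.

Let eps > 0 be given. We want delta > 0 such that 0 < |y + 3| < delta implies |(y^2 + 4y - 3) + 6| < eps.
(y^2 + 4y - 3) + 6 = y^2 + 4y + 3 = (y + 3)(y + 1).
So |(y^2 + 4y - 3) + 6| = |y + 3|·|y + 1|.
Assume first that |y + 3| < 2, so |y| < 5. Then |y + 1| ≤ 5 + 1 = 6.
Hence |(y^2 + 4y - 3) + 6| ≤ 6|y + 3| < eps provided |y + 3| < eps/6.
Take delta = min(2, eps/6). Then 0 < |y + 3| < delta gives both |y + 3| < 2 and |y + 3| < eps/6, so |(y^2 + 4y - 3) + 6| < eps.

delta = min(2, eps/6)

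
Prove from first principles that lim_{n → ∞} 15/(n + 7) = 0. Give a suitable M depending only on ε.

Let ε > 0. For n ≥ 1, |15/(n + 7) − 0| = 15/(n + 7) ≤ 15/n.
We need 15/n < ε, i.e. n > 15/ε.
Take M = 15/ε. If n > M then |15/(n + 7)| ≤ 15/n < ε.

M = 15/ε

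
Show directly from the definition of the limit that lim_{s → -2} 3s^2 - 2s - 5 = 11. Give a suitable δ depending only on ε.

δ = min(2, ε/20)

Let ε > 0 be given. We want δ > 0 such that 0 < |s + 2| < δ implies |(3s^2 - 2s - 5) − 11| < ε.
(3s^2 - 2s - 5) − 11 = 3s^2 - 2s - 16 = (s + 2)(3s - 8).
So |(3s^2 - 2s - 5) − 11| = |s + 2|·|3s - 8|.
Require δ ≤ 2. Then |s + 2| < 2 gives |s| < 4, and by the triangle inequality |3s - 8| ≤ 3·4 + 8 = 20.
Hence |(3s^2 - 2s - 5) − 11| ≤ 20|s + 2| < ε provided |s + 2| < ε/20.
Take δ = min(2, ε/20). Then 0 < |s + 2| < δ gives both |s + 2| < 2 and |s + 2| < ε/20, so |(3s^2 - 2s - 5) − 11| < ε.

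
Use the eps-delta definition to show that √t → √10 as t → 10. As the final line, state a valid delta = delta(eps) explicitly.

delta = min(10, √10·eps)

Let eps > 0 be given. We want delta > 0 such that 0 < |t − 10| < delta implies |√t − √10| < eps.
Rationalise: √t − √10 = (t − 10)/(√t + √10), so |√t − √10| = |t − 10|/(√t + √10).
Restrict delta ≤ 10 so that |t − 10| < 10 forces t > 0, and then √t + √10 > √10.
Hence |√t − √10| < |t − 10|/√10, which is < eps once |t − 10| < √10·eps.
Take delta = min(10, √10·eps). If 0 < |t − 10| < delta then t > 0 and |√t − √10| < |t − 10|/√10 < eps.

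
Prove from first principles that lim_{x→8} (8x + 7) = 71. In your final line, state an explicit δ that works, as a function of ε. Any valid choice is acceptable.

δ = ε/8

Let ε > 0. We need δ > 0 so that 0 < |x − 8| < δ implies |(8x + 7) − 71| < ε.
|(8x + 7) − 71| = |8x - 64| = 8|x − 8|.
So 8|x − 8| < ε exactly when |x − 8| < ε/8.
Take δ = ε/8. If 0 < |x − 8| < δ then |(8x + 7) − 71| = 8|x − 8| < 8·(ε/8) = ε.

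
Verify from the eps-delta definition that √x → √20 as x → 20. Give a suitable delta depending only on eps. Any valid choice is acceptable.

delta = min(20, √20·eps)

Fix eps > 0. We want delta > 0 such that 0 < |x − 20| < delta implies |√x − √20| < eps.
Multiplying by the conjugate, |√x − √20| = |x − 20|/(√x + √20).
Restrict delta ≤ 20 so that |x − 20| < 20 forces x > 0, and then √x + √20 > √20.
Hence |√x − √20| < |x − 20|/√20, which is < eps once |x − 20| < √20·eps.
Take delta = min(20, √20·eps). If 0 < |x − 20| < delta then x > 0 and |√x − √20| < |x − 20|/√20 < eps.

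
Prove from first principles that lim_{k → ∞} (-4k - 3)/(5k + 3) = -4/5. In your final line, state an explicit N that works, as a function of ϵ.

N = (3/25)/ϵ

Let ϵ > 0 be given. For k ≥ 1, |(-4k - 3)/(5k + 3) + 4/5| = |-3|/(5(5k + 3)) = 3/(5(5k + 3)).
Since 5k + 3 ≥ 5k for k ≥ 1, this is ≤ 3/(5·5k) = (3/25)/k.
So |(-4k - 3)/(5k + 3) + 4/5| < ϵ whenever k > (3/25)/ϵ.
Take N = (3/25)/ϵ. If k > N then |(-4k - 3)/(5k + 3) + 4/5| ≤ (3/25)/k < ϵ.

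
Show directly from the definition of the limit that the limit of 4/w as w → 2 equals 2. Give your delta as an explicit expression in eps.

Fix eps > 0. We seek delta > 0 such that 0 < |w − 2| < delta implies |4/w − 2| < eps.
|4/w − 2| = 4·|2 − w|/(2·|w|) = 4|w − 2|/(2|w|).
Restrict delta ≤ 1. Then |w − 2| < 1 gives |w| > 1, so 2|w| > 2.
Then |4/w − 2| < 4|w − 2|/2, which is < eps when |w − 2| < (1/2)eps.
Take delta = min(1, (1/2)eps). Then 0 < |w − 2| < delta gives both |w − 2| < 1 and |w − 2| < (1/2)eps, so |4/w − 2| < eps.

delta = min(1, (1/2)eps)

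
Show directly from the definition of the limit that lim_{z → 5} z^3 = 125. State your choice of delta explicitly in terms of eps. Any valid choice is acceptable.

Suppose eps > 0. We seek delta > 0 with 0 < |z − 5| < delta ⇒ |z^3 − 125| < eps.
Factor: z^3 − 125 = (z − 5)(z^2 + 5z + 25), so |z^3 − 125| = |z − 5|·|z^2 + 5z + 25|.
Impose delta ≤ 1 so that |z| < 6; then |z^2 + 5z + 25| ≤ 91.
Hence |z^3 − 125| ≤ 91|z − 5|, which is < eps once |z − 5| < eps/91.
Take delta = min(1, eps/91). If 0 < |z − 5| < delta then both bounds hold and |z^3 − 125| ≤ 91|z − 5| < 91·(eps/91) = eps.

delta = min(1, eps/91)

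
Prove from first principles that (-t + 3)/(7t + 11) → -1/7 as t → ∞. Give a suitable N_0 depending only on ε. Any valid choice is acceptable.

Fix ε > 0. We seek N_0 > 0 such that t > N_0 implies |(-t + 3)/(7t + 11) + 1/7| < ε.
(-t + 3)/(7t + 11) + 1/7 = (7(-t + 3) − (-1)(7t + 11)) / (7(7t + 11)) = 32/(7(7t + 11)).
For t > 0 we have 7t + 11 > 7t, so |(-t + 3)/(7t + 11) + 1/7| = 32/(7(7t + 11)) < 32/(7·7t) = (32/49)/t.
Thus |(-t + 3)/(7t + 11) + 1/7| < ε whenever t > (32/49)/ε.
Take N_0 = (32/49)/ε. If t > N_0 then |(-t + 3)/(7t + 11) + 1/7| < (32/49)/t < ε.

N_0 = (32/49)/ε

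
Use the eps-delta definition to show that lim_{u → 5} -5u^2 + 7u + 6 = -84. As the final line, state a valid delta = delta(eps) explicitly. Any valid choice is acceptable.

delta = min(2, eps/53)

Fix eps > 0. We want delta > 0 such that 0 < |u − 5| < delta implies |(-5u^2 + 7u + 6) + 84| < eps.
(-5u^2 + 7u + 6) + 84 = -5u^2 + 7u + 90 = (u − 5)(-5u - 18).
So |(-5u^2 + 7u + 6) + 84| = |u − 5|·|-5u - 18|.
Assume first that |u − 5| < 2, so |u| < 7. Then |-5u - 18| ≤ 5·7 + 18 = 53.
Hence |(-5u^2 + 7u + 6) + 84| ≤ 53|u − 5| < eps provided |u − 5| < eps/53.
Choosing delta = min(2, eps/53) ensures both conditions, hence |(-5u^2 + 7u + 6) + 84| < eps.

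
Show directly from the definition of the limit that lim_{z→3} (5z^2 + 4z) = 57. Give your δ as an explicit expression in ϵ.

Suppose ϵ > 0. We want δ > 0 such that 0 < |z − 3| < δ implies |(5z^2 + 4z) − 57| < ϵ.
(5z^2 + 4z) − 57 = 5z^2 + 4z - 57 = (z − 3)(5z + 19).
So |(5z^2 + 4z) − 57| = |z − 3|·|5z + 19|.
Require δ ≤ 2. Then |z − 3| < 2 gives |z| < 5, and by the triangle inequality |5z + 19| ≤ 5·5 + 19 = 44.
Hence |(5z^2 + 4z) − 57| ≤ 44|z − 3| < ϵ provided |z − 3| < ϵ/44.
Choosing δ = min(2, ϵ/44) ensures both conditions, hence |(5z^2 + 4z) − 57| < ϵ.

δ = min(2, ϵ/44)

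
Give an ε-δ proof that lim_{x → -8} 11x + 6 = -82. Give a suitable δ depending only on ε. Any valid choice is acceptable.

Let ε > 0 be given. We need δ > 0 so that 0 < |x + 8| < δ implies |(11x + 6) + 82| < ε.
|(11x + 6) + 82| = |11x + 88| = 11|x + 8|.
Thus it suffices that |x + 8| < ε/11.
Take δ = ε/11. If 0 < |x + 8| < δ then |(11x + 6) + 82| = 11|x + 8| < 11·(ε/11) = ε.

δ = ε/11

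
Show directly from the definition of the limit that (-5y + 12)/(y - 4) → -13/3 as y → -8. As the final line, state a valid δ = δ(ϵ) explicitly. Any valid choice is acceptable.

Let ϵ > 0. We want δ > 0 with 0 < |y + 8| < δ ⇒ |(-5y + 12)/(y - 4) + 13/3| < ϵ.
Combining over a common denominator, (-5y + 12)/(y - 4) + 13/3 = [(-5y + 12)·(-12) − 52·(y - 4)] / [(-12)·(y - 4)] = 8(y + 8) / ((-12)(y - 4)).
So |(-5y + 12)/(y - 4) + 13/3| = 8|y + 8| / (12·|y − 4|).
Require δ ≤ 6, so |y − 4| ≥ |-12| − |y + 8| > 12 − 6 = 6.
Hence |(-5y + 12)/(y - 4) + 13/3| < 8|y + 8|/(12·6) = (1/9)|y + 8|, which is < ϵ once |y + 8| < 9ϵ.
Take δ = min(6, 9ϵ). Then 0 < |y + 8| < δ forces both bounds, so |(-5y + 12)/(y - 4) + 13/3| < ϵ.

δ = min(6, 9ϵ)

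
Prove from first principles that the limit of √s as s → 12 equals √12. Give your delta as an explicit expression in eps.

Suppose eps > 0. We want delta > 0 such that 0 < |s − 12| < delta implies |√s − √12| < eps.
Rationalise: √s − √12 = (s − 12)/(√s + √12), so |√s − √12| = |s − 12|/(√s + √12).
Restrict delta ≤ 12 so that |s − 12| < 12 forces s > 0, and then √s + √12 > √12.
Hence |√s − √12| < |s − 12|/√12, which is < eps once |s − 12| < √12·eps.
Take delta = min(12, √12·eps). If 0 < |s − 12| < delta then s > 0 and |√s − √12| < |s − 12|/√12 < eps.

delta = min(12, √12·eps)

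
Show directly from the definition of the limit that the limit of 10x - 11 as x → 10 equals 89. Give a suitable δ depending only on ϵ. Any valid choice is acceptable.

δ = ϵ/10

Let ϵ > 0. We need δ > 0 so that 0 < |x − 10| < δ implies |(10x - 11) − 89| < ϵ.
|(10x - 11) − 89| = |10x - 100| = 10|x − 10|.
So 10|x − 10| < ϵ exactly when |x − 10| < ϵ/10.
Choosing δ = ϵ/10 gives |(10x - 11) − 89| = 10|x − 10| < ϵ whenever |x − 10| < δ.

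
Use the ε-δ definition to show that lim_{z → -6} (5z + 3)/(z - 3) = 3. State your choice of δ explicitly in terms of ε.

δ = min(9/2, (9/4)ε)

Let ε > 0 be given. We want δ > 0 with 0 < |z + 6| < δ ⇒ |(5z + 3)/(z - 3) − 3| < ε.
Combining over a common denominator, (5z + 3)/(z - 3) − 3 = [(5z + 3)·(-9) − (-27)·(z - 3)] / [(-9)·(z - 3)] = -18(z + 6) / ((-9)(z - 3)).
So |(5z + 3)/(z - 3) − 3| = 18|z + 6| / (9·|z − 3|).
Restrict δ ≤ 9/2. Then |z + 6| < 9/2 gives |z − 3| = |(z + 6) + (-9)| ≥ 9 − 9/2 = 9/2.
Hence |(5z + 3)/(z - 3) − 3| < 18|z + 6|/(9·(9/2)) = (4/9)|z + 6|, which is < ε once |z + 6| < (9/4)ε.
Take δ = min(9/2, (9/4)ε). Then 0 < |z + 6| < δ forces both bounds, so |(5z + 3)/(z - 3) − 3| < ε.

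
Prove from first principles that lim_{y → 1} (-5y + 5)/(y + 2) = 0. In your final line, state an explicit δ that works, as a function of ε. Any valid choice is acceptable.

Let ε > 0 be given. We want δ > 0 with 0 < |y − 1| < δ ⇒ |(-5y + 5)/(y + 2) − 0| < ε.
Combining over a common denominator, (-5y + 5)/(y + 2) − 0 = [(-5y + 5)·3 − 0·(y + 2)] / [3·(y + 2)] = -15(y − 1) / (3(y + 2)).
So |(-5y + 5)/(y + 2) − 0| = 15|y − 1| / (3·|y + 2|).
Restrict δ ≤ 3/2. Then |y − 1| < 3/2 gives |y + 2| = |(y − 1) + 3| ≥ 3 − 3/2 = 3/2.
Hence |(-5y + 5)/(y + 2) − 0| < 15|y − 1|/(3·(3/2)) = (10/3)|y − 1|, which is < ε once |y − 1| < (3/10)ε.
Take δ = min(3/2, (3/10)ε). Then 0 < |y − 1| < δ forces both bounds, so |(-5y + 5)/(y + 2) − 0| < ε.

δ = min(3/2, (3/10)ε)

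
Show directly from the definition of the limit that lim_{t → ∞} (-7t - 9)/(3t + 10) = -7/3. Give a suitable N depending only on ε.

Let ε > 0. We seek N > 0 such that t > N implies |(-7t - 9)/(3t + 10) + 7/3| < ε.
(-7t - 9)/(3t + 10) + 7/3 = (3(-7t - 9) − (-7)(3t + 10)) / (3(3t + 10)) = 43/(3(3t + 10)).
For t > 0 we have 3t + 10 > 3t, so |(-7t - 9)/(3t + 10) + 7/3| = 43/(3(3t + 10)) < 43/(3·3t) = (43/9)/t.
Thus |(-7t - 9)/(3t + 10) + 7/3| < ε whenever t > (43/9)/ε.
Take N = (43/9)/ε. If t > N then |(-7t - 9)/(3t + 10) + 7/3| < (43/9)/t < ε.

N = (43/9)/ε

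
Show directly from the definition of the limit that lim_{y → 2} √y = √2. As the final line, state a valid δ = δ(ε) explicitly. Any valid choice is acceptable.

Fix ε > 0. We want δ > 0 such that 0 < |y − 2| < δ implies |√y − √2| < ε.
Multiplying by the conjugate, |√y − √2| = |y − 2|/(√y + √2).
Restrict δ ≤ 2 so that |y − 2| < 2 forces y > 0, and then √y + √2 > √2.
Hence |√y − √2| < |y − 2|/√2, which is < ε once |y − 2| < √2·ε.
Take δ = min(2, √2·ε). If 0 < |y − 2| < δ then y > 0 and |√y − √2| < |y − 2|/√2 < ε.

δ = min(2, √2·ε)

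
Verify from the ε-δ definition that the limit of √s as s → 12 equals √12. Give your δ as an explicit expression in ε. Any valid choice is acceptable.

Let ε > 0. We want δ > 0 such that 0 < |s − 12| < δ implies |√s − √12| < ε.
Multiplying by the conjugate, |√s − √12| = |s − 12|/(√s + √12).
Restrict δ ≤ 12 so that |s − 12| < 12 forces s > 0, and then √s + √12 > √12.
Hence |√s − √12| < |s − 12|/√12, which is < ε once |s − 12| < √12·ε.
Take δ = min(12, √12·ε). If 0 < |s − 12| < δ then s > 0 and |√s − √12| < |s − 12|/√12 < ε.

δ = min(12, √12·ε)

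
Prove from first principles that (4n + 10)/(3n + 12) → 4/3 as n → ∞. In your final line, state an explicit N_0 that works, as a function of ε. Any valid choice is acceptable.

Suppose ε > 0. For n ≥ 1, |(4n + 10)/(3n + 12) − (4/3)| = |-18|/(3(3n + 12)) = 18/(3(3n + 12)).
Since 3n + 12 ≥ 3n for n ≥ 1, this is ≤ 18/(3·3n) = 2/n.
So |(4n + 10)/(3n + 12) − (4/3)| < ε whenever n > 2/ε.
Take N_0 = 2/ε. If n > N_0 then |(4n + 10)/(3n + 12) − (4/3)| ≤ 2/n < ε.

N_0 = 2/ε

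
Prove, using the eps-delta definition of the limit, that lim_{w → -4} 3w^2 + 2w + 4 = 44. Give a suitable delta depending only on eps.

delta = min(1, eps/25)

Fix eps > 0. We want delta > 0 such that 0 < |w + 4| < delta implies |(3w^2 + 2w + 4) − 44| < eps.
(3w^2 + 2w + 4) − 44 = 3w^2 + 2w - 40 = (w + 4)(3w - 10).
So |(3w^2 + 2w + 4) − 44| = |w + 4|·|3w - 10|.
Assume first that |w + 4| < 1, so |w| < 5. Then |3w - 10| ≤ 3·5 + 10 = 25.
Hence |(3w^2 + 2w + 4) − 44| ≤ 25|w + 4| < eps provided |w + 4| < eps/25.
Choosing delta = min(1, eps/25) ensures both conditions, hence |(3w^2 + 2w + 4) − 44| < eps.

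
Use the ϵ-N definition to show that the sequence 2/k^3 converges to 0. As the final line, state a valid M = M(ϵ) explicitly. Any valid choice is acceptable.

Suppose ϵ > 0. For k ≥ 1, |2/k^3 − 0| = 2/k^3.
2/k^3 < ϵ ⇔ k^3 > 2/ϵ ⇔ k > (2/ϵ)^{1/3}.
Take M = (2/ϵ)^{1/3}. Then k > M implies 2/k^3 < ϵ.

M = (2/ϵ)^{1/3}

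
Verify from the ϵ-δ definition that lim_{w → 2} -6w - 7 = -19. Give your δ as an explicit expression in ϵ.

Let ϵ > 0 be given. We need δ > 0 so that 0 < |w − 2| < δ implies |(-6w - 7) + 19| < ϵ.
Since (-6w - 7) + 19 = -6(w − 2), we have |(-6w - 7) + 19| = 6|w − 2|.
So 6|w − 2| < ϵ exactly when |w − 2| < ϵ/6.
Choosing δ = ϵ/6 gives |(-6w - 7) + 19| = 6|w − 2| < ϵ whenever |w − 2| < δ.

δ = ϵ/6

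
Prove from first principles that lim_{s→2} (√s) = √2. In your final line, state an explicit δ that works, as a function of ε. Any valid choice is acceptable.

Let ε > 0. We want δ > 0 such that 0 < |s − 2| < δ implies |√s − √2| < ε.
Rationalise: √s − √2 = (s − 2)/(√s + √2), so |√s − √2| = |s − 2|/(√s + √2).
Restrict δ ≤ 2 so that |s − 2| < 2 forces s > 0, and then √s + √2 > √2.
Hence |√s − √2| < |s − 2|/√2, which is < ε once |s − 2| < √2·ε.
Take δ = min(2, √2·ε). If 0 < |s − 2| < δ then s > 0 and |√s − √2| < |s − 2|/√2 < ε.

δ = min(2, √2·ε)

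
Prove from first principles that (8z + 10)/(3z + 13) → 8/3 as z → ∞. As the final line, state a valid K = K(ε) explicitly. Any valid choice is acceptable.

Fix ε > 0. We seek K > 0 such that z > K implies |(8z + 10)/(3z + 13) − (8/3)| < ε.
(8z + 10)/(3z + 13) − (8/3) = (3(8z + 10) − 8(3z + 13)) / (3(3z + 13)) = -74/(3(3z + 13)).
For z > 0 we have 3z + 13 > 3z, so |(8z + 10)/(3z + 13) − (8/3)| = 74/(3(3z + 13)) < 74/(3·3z) = (74/9)/z.
Thus |(8z + 10)/(3z + 13) − (8/3)| < ε whenever z > (74/9)/ε.
Take K = (74/9)/ε. If z > K then |(8z + 10)/(3z + 13) − (8/3)| < (74/9)/z < ε.

K = (74/9)/ε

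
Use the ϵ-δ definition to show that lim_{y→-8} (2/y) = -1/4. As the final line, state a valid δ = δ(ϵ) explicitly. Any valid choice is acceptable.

δ = min(4, 16ϵ)

Let ϵ > 0. We seek δ > 0 such that 0 < |y + 8| < δ implies |2/y + 1/4| < ϵ.
|2/y + 1/4| = 2·|-8 − y|/(8·|y|) = 2|y + 8|/(8|y|).
Restrict δ ≤ 4. Then |y + 8| < 4 gives |y| > 4, so 8|y| > 32.
Then |2/y + 1/4| < 2|y + 8|/32, which is < ϵ when |y + 8| < 16ϵ.
Take δ = min(4, 16ϵ). Then 0 < |y + 8| < δ gives both |y + 8| < 4 and |y + 8| < 16ϵ, so |2/y + 1/4| < ϵ.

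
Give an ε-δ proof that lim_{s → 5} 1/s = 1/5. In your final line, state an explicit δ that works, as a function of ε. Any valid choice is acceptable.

Fix ε > 0. We seek δ > 0 such that 0 < |s − 5| < δ implies |1/s − (1/5)| < ε.
|1/s − (1/5)| = |5 − s|/(5·|s|) = |s − 5|/(5|s|).
Restrict δ ≤ 5/2. Then |s − 5| < 5/2 gives |s| > 5/2, so 5|s| > 25/2.
Then |1/s − (1/5)| < |s − 5|/(25/2), which is < ε when |s − 5| < (25/2)ε.
Take δ = min(5/2, (25/2)ε). Then 0 < |s − 5| < δ gives both |s − 5| < 5/2 and |s − 5| < (25/2)ε, so |1/s − (1/5)| < ε.

δ = min(5/2, (25/2)ε)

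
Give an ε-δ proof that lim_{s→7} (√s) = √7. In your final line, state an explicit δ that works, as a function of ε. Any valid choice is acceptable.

δ = min(7, √7·ε)

Suppose ε > 0. We want δ > 0 such that 0 < |s − 7| < δ implies |√s − √7| < ε.
Multiplying by the conjugate, |√s − √7| = |s − 7|/(√s + √7).
Restrict δ ≤ 7 so that |s − 7| < 7 forces s > 0, and then √s + √7 > √7.
Hence |√s − √7| < |s − 7|/√7, which is < ε once |s − 7| < √7·ε.
Take δ = min(7, √7·ε). If 0 < |s − 7| < δ then s > 0 and |√s − √7| < |s − 7|/√7 < ε.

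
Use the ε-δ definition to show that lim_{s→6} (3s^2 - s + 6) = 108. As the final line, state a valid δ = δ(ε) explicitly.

δ = min(2, ε/41)

Fix ε > 0. We want δ > 0 such that 0 < |s − 6| < δ implies |(3s^2 - s + 6) − 108| < ε.
(3s^2 - s + 6) − 108 = 3s^2 - s - 102 = (s − 6)(3s + 17).
So |(3s^2 - s + 6) − 108| = |s − 6|·|3s + 17|.
Require δ ≤ 2. Then |s − 6| < 2 gives |s| < 8, and by the triangle inequality |3s + 17| ≤ 3·8 + 17 = 41.
Hence |(3s^2 - s + 6) − 108| ≤ 41|s − 6| < ε provided |s − 6| < ε/41.
Take δ = min(2, ε/41). Then 0 < |s − 6| < δ gives both |s − 6| < 2 and |s − 6| < ε/41, so |(3s^2 - s + 6) − 108| < ε.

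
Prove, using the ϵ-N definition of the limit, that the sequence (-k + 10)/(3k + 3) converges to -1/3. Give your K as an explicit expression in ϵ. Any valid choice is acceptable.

Fix ϵ > 0. For k ≥ 1, |(-k + 10)/(3k + 3) + 1/3| = |33|/(3(3k + 3)) = 33/(3(3k + 3)).
Since 3k + 3 ≥ 3k for k ≥ 1, this is ≤ 33/(3·3k) = (11/3)/k.
So |(-k + 10)/(3k + 3) + 1/3| < ϵ whenever k > (11/3)/ϵ.
Take K = (11/3)/ϵ. If k > K then |(-k + 10)/(3k + 3) + 1/3| ≤ (11/3)/k < ϵ.

K = (11/3)/ϵ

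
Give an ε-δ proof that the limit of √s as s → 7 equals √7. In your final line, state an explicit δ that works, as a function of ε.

δ = min(7, √7·ε)

Let ε > 0. We want δ > 0 such that 0 < |s − 7| < δ implies |√s − √7| < ε.
Multiplying by the conjugate, |√s − √7| = |s − 7|/(√s + √7).
Restrict δ ≤ 7 so that |s − 7| < 7 forces s > 0, and then √s + √7 > √7.
Hence |√s − √7| < |s − 7|/√7, which is < ε once |s − 7| < √7·ε.
Take δ = min(7, √7·ε). If 0 < |s − 7| < δ then s > 0 and |√s − √7| < |s − 7|/√7 < ε.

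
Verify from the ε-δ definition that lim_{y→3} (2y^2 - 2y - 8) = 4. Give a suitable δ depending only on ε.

Let ε > 0 be given. We want δ > 0 such that 0 < |y − 3| < δ implies |(2y^2 - 2y - 8) − 4| < ε.
(2y^2 - 2y - 8) − 4 = 2y^2 - 2y - 12 = (y − 3)(2y + 4).
So |(2y^2 - 2y - 8) − 4| = |y − 3|·|2y + 4|.
Assume first that |y − 3| < 1, so |y| < 4. Then |2y + 4| ≤ 2·4 + 4 = 12.
Hence |(2y^2 - 2y - 8) − 4| ≤ 12|y − 3| < ε provided |y − 3| < ε/12.
Choosing δ = min(1, ε/12) ensures both conditions, hence |(2y^2 - 2y - 8) − 4| < ε.

δ = min(1, ε/12)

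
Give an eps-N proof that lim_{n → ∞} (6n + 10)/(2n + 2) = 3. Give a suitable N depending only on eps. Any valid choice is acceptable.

Suppose eps > 0. For n ≥ 1, |(6n + 10)/(2n + 2) − 3| = |8|/(2(2n + 2)) = 8/(2(2n + 2)).
Since 2n + 2 ≥ 2n for n ≥ 1, this is ≤ 8/(2·2n) = 2/n.
So |(6n + 10)/(2n + 2) − 3| < eps whenever n > 2/eps.
Take N = 2/eps. If n > N then |(6n + 10)/(2n + 2) − 3| ≤ 2/n < eps.

N = 2/eps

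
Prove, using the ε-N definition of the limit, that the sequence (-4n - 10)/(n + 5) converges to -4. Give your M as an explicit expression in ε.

M = 10/ε

Suppose ε > 0. For n ≥ 1, |(-4n - 10)/(n + 5) + 4| = |10|/((n + 5)) = 10/((n + 5)).
Since n + 5 ≥ n for n ≥ 1, this is ≤ 10/(n) = 10/n.
So |(-4n - 10)/(n + 5) + 4| < ε whenever n > 10/ε.
Take M = 10/ε. If n > M then |(-4n - 10)/(n + 5) + 4| ≤ 10/n < ε.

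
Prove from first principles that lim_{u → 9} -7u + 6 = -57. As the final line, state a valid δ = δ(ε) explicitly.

Let ε > 0. We need δ > 0 so that 0 < |u − 9| < δ implies |(-7u + 6) + 57| < ε.
|(-7u + 6) + 57| = |-7u + 63| = 7|u − 9|.
So 7|u − 9| < ε exactly when |u − 9| < ε/7.
Take δ = ε/7. If 0 < |u − 9| < δ then |(-7u + 6) + 57| = 7|u − 9| < 7·(ε/7) = ε.

δ = ε/7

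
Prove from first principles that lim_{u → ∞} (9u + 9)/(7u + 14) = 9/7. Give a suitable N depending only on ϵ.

N = (9/7)/ϵ

Let ϵ > 0 be given. We seek N > 0 such that u > N implies |(9u + 9)/(7u + 14) − (9/7)| < ϵ.
(9u + 9)/(7u + 14) − (9/7) = (7(9u + 9) − 9(7u + 14)) / (7(7u + 14)) = -63/(7(7u + 14)).
For u > 0 we have 7u + 14 > 7u, so |(9u + 9)/(7u + 14) − (9/7)| = 63/(7(7u + 14)) < 63/(7·7u) = (9/7)/u.
Thus |(9u + 9)/(7u + 14) − (9/7)| < ϵ whenever u > (9/7)/ϵ.
Take N = (9/7)/ϵ. If u > N then |(9u + 9)/(7u + 14) − (9/7)| < (9/7)/u < ϵ.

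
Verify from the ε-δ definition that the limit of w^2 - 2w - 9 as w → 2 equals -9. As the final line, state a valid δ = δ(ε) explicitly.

Let ε > 0. We want δ > 0 such that 0 < |w − 2| < δ implies |(w^2 - 2w - 9) + 9| < ε.
(w^2 - 2w - 9) + 9 = w^2 - 2w = (w − 2)(w).
So |(w^2 - 2w - 9) + 9| = |w − 2|·|w|.
Require δ ≤ 1. Then |w − 2| < 1 gives |w| < 3, and by the triangle inequality |w| ≤ 3 = 3.
Hence |(w^2 - 2w - 9) + 9| ≤ 3|w − 2| < ε provided |w − 2| < ε/3.
Take δ = min(1, ε/3). Then 0 < |w − 2| < δ gives both |w − 2| < 1 and |w − 2| < ε/3, so |(w^2 - 2w - 9) + 9| < ε.

δ = min(1, ε/3)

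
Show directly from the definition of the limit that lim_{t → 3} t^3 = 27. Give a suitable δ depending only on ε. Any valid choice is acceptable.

Let ε > 0 be given. We seek δ > 0 with 0 < |t − 3| < δ ⇒ |t^3 − 27| < ε.
Factor: t^3 − 27 = (t − 3)(t^2 + 3t + 9), so |t^3 − 27| = |t − 3|·|t^2 + 3t + 9|.
Impose δ ≤ 1 so that |t| < 4; then |t^2 + 3t + 9| ≤ 37.
Hence |t^3 − 27| ≤ 37|t − 3|, which is < ε once |t − 3| < ε/37.
Take δ = min(1, ε/37). If 0 < |t − 3| < δ then both bounds hold and |t^3 − 27| ≤ 37|t − 3| < 37·(ε/37) = ε.

δ = min(1, ε/37)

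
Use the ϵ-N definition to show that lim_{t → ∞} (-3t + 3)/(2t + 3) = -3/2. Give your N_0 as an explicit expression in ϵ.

Suppose ϵ > 0. We seek N_0 > 0 such that t > N_0 implies |(-3t + 3)/(2t + 3) + 3/2| < ϵ.
(-3t + 3)/(2t + 3) + 3/2 = (2(-3t + 3) − (-3)(2t + 3)) / (2(2t + 3)) = 15/(2(2t + 3)).
For t > 0 we have 2t + 3 > 2t, so |(-3t + 3)/(2t + 3) + 3/2| = 15/(2(2t + 3)) < 15/(2·2t) = (15/4)/t.
Thus |(-3t + 3)/(2t + 3) + 3/2| < ϵ whenever t > (15/4)/ϵ.
Take N_0 = (15/4)/ϵ. If t > N_0 then |(-3t + 3)/(2t + 3) + 3/2| < (15/4)/t < ϵ.

N_0 = (15/4)/ϵ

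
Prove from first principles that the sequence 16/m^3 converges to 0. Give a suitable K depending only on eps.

Fix eps > 0. For m ≥ 1, |16/m^3 − 0| = 16/m^3.
16/m^3 < eps ⇔ m^3 > 16/eps ⇔ m > (16/eps)^{1/3}.
Take K = (16/eps)^{1/3}. Then m > K implies 16/m^3 < eps.

K = (16/eps)^{1/3}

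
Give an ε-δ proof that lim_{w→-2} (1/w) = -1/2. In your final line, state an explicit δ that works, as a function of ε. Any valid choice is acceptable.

δ = min(1, 2ε)

Fix ε > 0. We seek δ > 0 such that 0 < |w + 2| < δ implies |1/w + 1/2| < ε.
|1/w + 1/2| = |-2 − w|/(2·|w|) = |w + 2|/(2|w|).
Require δ ≤ 1 so that |w| > 2 − 1 = 1, hence 2|w| > 2.
Then |1/w + 1/2| < |w + 2|/2, which is < ε when |w + 2| < 2ε.
Take δ = min(1, 2ε). Then 0 < |w + 2| < δ gives both |w + 2| < 1 and |w + 2| < 2ε, so |1/w + 1/2| < ε.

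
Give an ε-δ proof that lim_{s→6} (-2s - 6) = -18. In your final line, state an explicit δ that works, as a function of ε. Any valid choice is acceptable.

Let ε > 0. We need δ > 0 so that 0 < |s − 6| < δ implies |(-2s - 6) + 18| < ε.
|(-2s - 6) + 18| = |-2s + 12| = 2|s − 6|.
So 2|s − 6| < ε exactly when |s − 6| < ε/2.
Choosing δ = ε/2 gives |(-2s - 6) + 18| = 2|s − 6| < ε whenever |s − 6| < δ.

δ = ε/2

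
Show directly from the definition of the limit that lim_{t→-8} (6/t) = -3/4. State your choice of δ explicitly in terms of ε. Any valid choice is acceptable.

δ = min(4, (16/3)ε)

Let ε > 0 be given. We seek δ > 0 such that 0 < |t + 8| < δ implies |6/t + 3/4| < ε.
|6/t + 3/4| = 6·|-8 − t|/(8·|t|) = 6|t + 8|/(8|t|).
Require δ ≤ 4 so that |t| > 8 − 4 = 4, hence 8|t| > 32.
Then |6/t + 3/4| < 6|t + 8|/32, which is < ε when |t + 8| < (16/3)ε.
Take δ = min(4, (16/3)ε). Then 0 < |t + 8| < δ gives both |t + 8| < 4 and |t + 8| < (16/3)ε, so |6/t + 3/4| < ε.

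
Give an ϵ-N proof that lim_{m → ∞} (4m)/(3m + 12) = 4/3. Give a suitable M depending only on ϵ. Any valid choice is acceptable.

M = (16/3)/ϵ

Fix ϵ > 0. For m ≥ 1, |(4m)/(3m + 12) − (4/3)| = |-48|/(3(3m + 12)) = 48/(3(3m + 12)).
Since 3m + 12 ≥ 3m for m ≥ 1, this is ≤ 48/(3·3m) = (16/3)/m.
So |(4m)/(3m + 12) − (4/3)| < ϵ whenever m > (16/3)/ϵ.
Take M = (16/3)/ϵ. If m > M then |(4m)/(3m + 12) − (4/3)| ≤ (16/3)/m < ϵ.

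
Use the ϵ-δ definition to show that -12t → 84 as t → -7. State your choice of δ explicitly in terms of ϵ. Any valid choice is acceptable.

δ = ϵ/12

Fix ϵ > 0. We need δ > 0 so that 0 < |t + 7| < δ implies |(-12t) − 84| < ϵ.
|(-12t) − 84| = |-12t - 84| = 12|t + 7|.
Thus it suffices that |t + 7| < ϵ/12.
Take δ = ϵ/12. If 0 < |t + 7| < δ then |(-12t) − 84| = 12|t + 7| < 12·(ϵ/12) = ϵ.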